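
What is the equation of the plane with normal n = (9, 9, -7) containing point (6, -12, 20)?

The plane through P with normal n = (a, b, c) satisfies n·(r - P) = 0,
i.e. ax + by + cz = a·x₀ + b·y₀ + c·z₀.
d = 9·6 + 9·(-12) + (-7)·20
  = 54 - 108 - 140
  = -194
Equation: 9x + 9y - 7z = -194

9x + 9y - 7z = -194


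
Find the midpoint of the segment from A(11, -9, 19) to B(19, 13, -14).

M = ((x₁+x₂)/2, (y₁+y₂)/2, (z₁+z₂)/2)
  = ((11 + 19)/2, (-9 + 13)/2, (19 - 14)/2)
  = (30/2, 4/2, 5/2)
  = (15, 2, 2.5)

(15, 2, 2.5)


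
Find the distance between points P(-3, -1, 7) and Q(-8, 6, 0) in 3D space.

d = √[(x₂-x₁)² + (y₂-y₁)² + (z₂-z₁)²]
  = √[(-5)² + 7² + (-7)²]
  = √[25 + 49 + 49]
  = √123
  ≈ 11.09

11.09


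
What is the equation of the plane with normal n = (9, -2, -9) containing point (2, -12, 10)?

The plane through P with normal n = (a, b, c) satisfies n·(r - P) = 0,
i.e. ax + by + cz = a·x₀ + b·y₀ + c·z₀.
d = 9·2 + (-2)·(-12) + (-9)·10
  = 18 + 24 - 90
  = -48
Equation: 9x - 2y - 9z = -48

9x - 2y - 9z = -48


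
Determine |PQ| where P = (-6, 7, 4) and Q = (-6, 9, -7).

d = √[(x₂-x₁)² + (y₂-y₁)² + (z₂-z₁)²]
  = √[0² + 2² + (-11)²]
  = √[0 + 4 + 121]
  = √125
  ≈ 11.18

11.18


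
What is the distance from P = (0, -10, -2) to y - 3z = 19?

distance = |a·x₀ + b·y₀ + c·z₀ - d| / √(a² + b² + c²)
  = |0·0 + 1·(-10) + (-3)·(-2) - 19| / √(0² + 1² + (-3)²)
  = |0 - 10 + 6 - 19| / √(0 + 1 + 9)
  = |-23| / √10
  = 23 / 3.162
  ≈ 7.273

7.273


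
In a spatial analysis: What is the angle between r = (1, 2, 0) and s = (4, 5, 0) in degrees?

r·s = 1·4 + 2·5 + 0·0 = 4 + 10 + 0 = 14
|r| = √(1² + 2² + 0²) = √5 ≈ 2.236
|s| = √(4² + 5² + 0²) = √41 ≈ 6.403
cos θ = (r·s)/(|r||s|) = 14/(2.236·6.403) ≈ 0.9778
θ = arccos(0.9778) ≈ 12.09°

12.09°


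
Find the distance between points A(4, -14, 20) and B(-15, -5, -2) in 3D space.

d = √[(x₂-x₁)² + (y₂-y₁)² + (z₂-z₁)²]
  = √[(-19)² + 9² + (-22)²]
  = √[361 + 81 + 484]
  = √926
  ≈ 30.43

30.43


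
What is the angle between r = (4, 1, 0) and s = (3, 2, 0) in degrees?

r·s = 4·3 + 1·2 + 0·0 = 12 + 2 + 0 = 14
|r| = √(4² + 1² + 0²) = √17 ≈ 4.123
|s| = √(3² + 2² + 0²) = √13 ≈ 3.606
cos θ = (r·s)/(|r||s|) = 14/(4.123·3.606) ≈ 0.9417
θ = arccos(0.9417) ≈ 19.65°

19.65°


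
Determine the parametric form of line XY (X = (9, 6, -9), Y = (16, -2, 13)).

Direction vector d = Y - X = (16 - 9, -2 - 6, 13 + 9) = (7, -8, 22)
Parametric form r = X + t·d:
x = 9 + 7t, y = 6 - 8t, z = -9 + 22t

x = 9 + 7t, y = 6 - 8t, z = -9 + 22t


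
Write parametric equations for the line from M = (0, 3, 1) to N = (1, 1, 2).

Direction vector d = N - M = (1 + 0, 1 - 3, 2 - 1) = (1, -2, 1)
Parametric form r = M + t·d:
x = 0 + t, y = 3 - 2t, z = 1 + t

x = 0 + t, y = 3 - 2t, z = 1 + t


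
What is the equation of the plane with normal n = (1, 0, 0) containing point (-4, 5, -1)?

The plane through P with normal n = (a, b, c) satisfies n·(r - P) = 0,
i.e. ax + by + cz = a·x₀ + b·y₀ + c·z₀.
d = 1·(-4) + 0·5 + 0·(-1)
  = -4 + 0 + 0
  = -4
Equation: x = -4

x = -4


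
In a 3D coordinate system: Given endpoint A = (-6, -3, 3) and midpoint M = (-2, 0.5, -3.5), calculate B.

B = 2M - A
  = (2·(-2) - (-6), 2·0.5 - (-3), 2·(-3.5) - 3)
  = (-4 + 6, 1 + 3, -7 - 3)
  = (2, 4, -10)

(2, 4, -10)


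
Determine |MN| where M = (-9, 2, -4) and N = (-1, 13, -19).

d = √[(x₂-x₁)² + (y₂-y₁)² + (z₂-z₁)²]
  = √[8² + 11² + (-15)²]
  = √[64 + 121 + 225]
  = √410
  ≈ 20.25

20.25


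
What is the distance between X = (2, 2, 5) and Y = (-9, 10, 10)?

d = √[(x₂-x₁)² + (y₂-y₁)² + (z₂-z₁)²]
  = √[(-11)² + 8² + 5²]
  = √[121 + 64 + 25]
  = √210
  ≈ 14.49

14.49


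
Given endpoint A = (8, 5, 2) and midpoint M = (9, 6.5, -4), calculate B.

B = 2M - A
  = (2·9 - 8, 2·6.5 - 5, 2·(-4) - 2)
  = (18 - 8, 13 - 5, -8 - 2)
  = (10, 8, -10)

(10, 8, -10)


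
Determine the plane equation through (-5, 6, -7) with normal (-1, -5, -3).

The plane through P with normal n = (a, b, c) satisfies n·(r - P) = 0,
i.e. ax + by + cz = a·x₀ + b·y₀ + c·z₀.
d = (-1)·(-5) + (-5)·6 + (-3)·(-7)
  = 5 - 30 + 21
  = -4
Equation: -x - 5y - 3z = -4

-x - 5y - 3z = -4


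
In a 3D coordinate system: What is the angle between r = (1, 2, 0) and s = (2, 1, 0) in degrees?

r·s = 1·2 + 2·1 + 0·0 = 2 + 2 + 0 = 4
|r| = √(1² + 2² + 0²) = √5 ≈ 2.236
|s| = √(2² + 1² + 0²) = √5 ≈ 2.236
cos θ = (r·s)/(|r||s|) = 4/(2.236·2.236) ≈ 0.8
θ = arccos(0.8) ≈ 36.87°

36.87°


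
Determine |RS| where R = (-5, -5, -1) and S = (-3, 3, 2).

d = √[(x₂-x₁)² + (y₂-y₁)² + (z₂-z₁)²]
  = √[2² + 8² + 3²]
  = √[4 + 64 + 9]
  = √77
  ≈ 8.775

8.775


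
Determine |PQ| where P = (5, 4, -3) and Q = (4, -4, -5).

d = √[(x₂-x₁)² + (y₂-y₁)² + (z₂-z₁)²]
  = √[(-1)² + (-8)² + (-2)²]
  = √[1 + 64 + 4]
  = √69
  ≈ 8.307

8.307


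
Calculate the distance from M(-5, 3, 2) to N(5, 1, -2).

d = √[(x₂-x₁)² + (y₂-y₁)² + (z₂-z₁)²]
  = √[10² + (-2)² + (-4)²]
  = √[100 + 4 + 16]
  = √120
  ≈ 10.95

10.95


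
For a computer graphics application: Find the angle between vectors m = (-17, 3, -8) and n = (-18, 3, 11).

m·n = (-17)·(-18) + 3·3 + (-8)·11 = 306 + 9 - 88 = 227
|m| = √((-17)² + 3² + (-8)²) = √362 ≈ 19.03
|n| = √((-18)² + 3² + 11²) = √454 ≈ 21.31
cos θ = (m·n)/(|m||n|) = 227/(19.03·21.31) ≈ 0.5599
θ = arccos(0.5599) ≈ 55.95°

55.95°


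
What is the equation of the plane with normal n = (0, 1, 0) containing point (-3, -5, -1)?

The plane through P with normal n = (a, b, c) satisfies n·(r - P) = 0,
i.e. ax + by + cz = a·x₀ + b·y₀ + c·z₀.
d = 0·(-3) + 1·(-5) + 0·(-1)
  = 0 - 5 + 0
  = -5
Equation: y = -5

y = -5


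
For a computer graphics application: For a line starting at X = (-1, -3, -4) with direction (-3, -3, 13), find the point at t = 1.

P(t) = X + t·d
  = (-1 + (-3)·1, -3 + (-3)·1, -4 + 13·1)
  = (-1 - 3, -3 - 3, -4 + 13)
  = (-4, -6, 9)

(-4, -6, 9)


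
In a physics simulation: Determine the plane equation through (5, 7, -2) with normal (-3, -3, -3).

The plane through P with normal n = (a, b, c) satisfies n·(r - P) = 0,
i.e. ax + by + cz = a·x₀ + b·y₀ + c·z₀.
d = (-3)·5 + (-3)·7 + (-3)·(-2)
  = -15 - 21 + 6
  = -30
Equation: -3x - 3y - 3z = -30

-3x - 3y - 3z = -30


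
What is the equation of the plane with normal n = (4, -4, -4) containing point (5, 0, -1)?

The plane through P with normal n = (a, b, c) satisfies n·(r - P) = 0,
i.e. ax + by + cz = a·x₀ + b·y₀ + c·z₀.
d = 4·5 + (-4)·0 + (-4)·(-1)
  = 20 + 0 + 4
  = 24
Equation: 4x - 4y - 4z = 24

4x - 4y - 4z = 24


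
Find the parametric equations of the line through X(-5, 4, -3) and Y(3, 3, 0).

Direction vector d = Y - X = (3 + 5, 3 - 4, 0 + 3) = (8, -1, 3)
Parametric form r = X + t·d:
x = -5 + 8t, y = 4 - t, z = -3 + 3t

x = -5 + 8t, y = 4 - t, z = -3 + 3t


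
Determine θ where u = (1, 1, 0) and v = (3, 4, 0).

u·v = 1·3 + 1·4 + 0·0 = 3 + 4 + 0 = 7
|u| = √(1² + 1² + 0²) = √2 ≈ 1.414
|v| = √(3² + 4² + 0²) = √25 ≈ 5
cos θ = (u·v)/(|u||v|) = 7/(1.414·5) ≈ 0.9899
θ = arccos(0.9899) ≈ 8.13°

8.13°


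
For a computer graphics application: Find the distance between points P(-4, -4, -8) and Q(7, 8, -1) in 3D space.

d = √[(x₂-x₁)² + (y₂-y₁)² + (z₂-z₁)²]
  = √[11² + 12² + 7²]
  = √[121 + 144 + 49]
  = √314
  ≈ 17.72

17.72


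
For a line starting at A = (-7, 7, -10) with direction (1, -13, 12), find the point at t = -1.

P(t) = A + t·d
  = (-7 + 1·(-1), 7 + (-13)·(-1), -10 + 12·(-1))
  = (-7 - 1, 7 + 13, -10 - 12)
  = (-8, 20, -22)

(-8, 20, -22)


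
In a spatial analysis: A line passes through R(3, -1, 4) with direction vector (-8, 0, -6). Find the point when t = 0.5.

P(t) = R + t·d
  = (3 + (-8)·0.5, -1 + 0·0.5, 4 + (-6)·0.5)
  = (3 - 4, -1 + 0, 4 - 3)
  = (-1, -1, 1)

(-1, -1, 1)


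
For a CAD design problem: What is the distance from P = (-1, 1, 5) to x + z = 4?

distance = |a·x₀ + b·y₀ + c·z₀ - d| / √(a² + b² + c²)
  = |1·(-1) + 0·1 + 1·5 - 4| / √(1² + 0² + 1²)
  = |-1 + 0 + 5 - 4| / √(1 + 0 + 1)
  = |0| / √2
  = 0 / 1.414
  ≈ 0

0


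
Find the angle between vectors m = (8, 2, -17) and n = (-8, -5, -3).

m·n = 8·(-8) + 2·(-5) + (-17)·(-3) = -64 - 10 + 51 = -23
|m| = √(8² + 2² + (-17)²) = √357 ≈ 18.89
|n| = √((-8)² + (-5)² + (-3)²) = √98 ≈ 9.899
cos θ = (m·n)/(|m||n|) = -23/(18.89·9.899) ≈ -0.123
θ = arccos(-0.123) ≈ 97.06°

97.06°


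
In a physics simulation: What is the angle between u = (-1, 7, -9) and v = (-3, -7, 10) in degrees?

u·v = (-1)·(-3) + 7·(-7) + (-9)·10 = 3 - 49 - 90 = -136
|u| = √((-1)² + 7² + (-9)²) = √131 ≈ 11.45
|v| = √((-3)² + (-7)² + 10²) = √158 ≈ 12.57
cos θ = (u·v)/(|u||v|) = -136/(11.45·12.57) ≈ -0.9453
θ = arccos(-0.9453) ≈ 161°

161°


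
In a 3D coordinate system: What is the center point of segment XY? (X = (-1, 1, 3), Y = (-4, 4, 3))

M = ((x₁+x₂)/2, (y₁+y₂)/2, (z₁+z₂)/2)
  = ((-1 - 4)/2, (1 + 4)/2, (3 + 3)/2)
  = (-5/2, 5/2, 6/2)
  = (-2.5, 2.5, 3)

(-2.5, 2.5, 3)


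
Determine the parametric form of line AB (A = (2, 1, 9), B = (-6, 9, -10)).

Direction vector d = B - A = (-6 - 2, 9 - 1, -10 - 9) = (-8, 8, -19)
Parametric form r = A + t·d:
x = 2 - 8t, y = 1 + 8t, z = 9 - 19t

x = 2 - 8t, y = 1 + 8t, z = 9 - 19t


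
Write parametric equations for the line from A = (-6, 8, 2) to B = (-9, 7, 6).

Direction vector d = B - A = (-9 + 6, 7 - 8, 6 - 2) = (-3, -1, 4)
Parametric form r = A + t·d:
x = -6 - 3t, y = 8 - t, z = 2 + 4t

x = -6 - 3t, y = 8 - t, z = 2 + 4t


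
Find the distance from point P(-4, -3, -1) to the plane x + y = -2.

distance = |a·x₀ + b·y₀ + c·z₀ - d| / √(a² + b² + c²)
  = |1·(-4) + 1·(-3) + 0·(-1) - (-2)| / √(1² + 1² + 0²)
  = |-4 - 3 + 0 + 2| / √(1 + 1 + 0)
  = |-5| / √2
  = 5 / 1.414
  ≈ 3.536

3.536


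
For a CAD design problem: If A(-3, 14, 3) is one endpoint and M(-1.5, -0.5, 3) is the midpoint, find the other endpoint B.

B = 2M - A
  = (2·(-1.5) - (-3), 2·(-0.5) - 14, 2·3 - 3)
  = (-3 + 3, -1 - 14, 6 - 3)
  = (0, -15, 3)

(0, -15, 3)


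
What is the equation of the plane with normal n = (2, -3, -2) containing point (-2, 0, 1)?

The plane through P with normal n = (a, b, c) satisfies n·(r - P) = 0,
i.e. ax + by + cz = a·x₀ + b·y₀ + c·z₀.
d = 2·(-2) + (-3)·0 + (-2)·1
  = -4 + 0 - 2
  = -6
Equation: 2x - 3y - 2z = -6

2x - 3y - 2z = -6


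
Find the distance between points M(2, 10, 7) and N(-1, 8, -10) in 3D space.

d = √[(x₂-x₁)² + (y₂-y₁)² + (z₂-z₁)²]
  = √[(-3)² + (-2)² + (-17)²]
  = √[9 + 4 + 289]
  = √302
  ≈ 17.38

17.38


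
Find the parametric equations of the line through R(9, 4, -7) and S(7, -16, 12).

Direction vector d = S - R = (7 - 9, -16 - 4, 12 + 7) = (-2, -20, 19)
Parametric form r = R + t·d:
x = 9 - 2t, y = 4 - 20t, z = -7 + 19t

x = 9 - 2t, y = 4 - 20t, z = -7 + 19t


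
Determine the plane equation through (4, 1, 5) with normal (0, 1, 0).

The plane through P with normal n = (a, b, c) satisfies n·(r - P) = 0,
i.e. ax + by + cz = a·x₀ + b·y₀ + c·z₀.
d = 0·4 + 1·1 + 0·5
  = 0 + 1 + 0
  = 1
Equation: y = 1

y = 1


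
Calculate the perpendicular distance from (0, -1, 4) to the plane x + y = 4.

distance = |a·x₀ + b·y₀ + c·z₀ - d| / √(a² + b² + c²)
  = |1·0 + 1·(-1) + 0·4 - 4| / √(1² + 1² + 0²)
  = |0 - 1 + 0 - 4| / √(1 + 1 + 0)
  = |-5| / √2
  = 5 / 1.414
  ≈ 3.536

3.536


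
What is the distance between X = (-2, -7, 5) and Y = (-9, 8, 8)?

d = √[(x₂-x₁)² + (y₂-y₁)² + (z₂-z₁)²]
  = √[(-7)² + 15² + 3²]
  = √[49 + 225 + 9]
  = √283
  ≈ 16.82

16.82


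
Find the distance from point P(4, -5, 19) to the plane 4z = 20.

distance = |a·x₀ + b·y₀ + c·z₀ - d| / √(a² + b² + c²)
  = |0·4 + 0·(-5) + 4·19 - 20| / √(0² + 0² + 4²)
  = |0 + 0 + 76 - 20| / √(0 + 0 + 16)
  = |56| / √16
  = 56 / 4
  ≈ 14

14


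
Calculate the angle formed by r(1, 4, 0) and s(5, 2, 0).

r·s = 1·5 + 4·2 + 0·0 = 5 + 8 + 0 = 13
|r| = √(1² + 4² + 0²) = √17 ≈ 4.123
|s| = √(5² + 2² + 0²) = √29 ≈ 5.385
cos θ = (r·s)/(|r||s|) = 13/(4.123·5.385) ≈ 0.5855
θ = arccos(0.5855) ≈ 54.16°

54.16°


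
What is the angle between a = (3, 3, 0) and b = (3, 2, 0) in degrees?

a·b = 3·3 + 3·2 + 0·0 = 9 + 6 + 0 = 15
|a| = √(3² + 3² + 0²) = √18 ≈ 4.243
|b| = √(3² + 2² + 0²) = √13 ≈ 3.606
cos θ = (a·b)/(|a||b|) = 15/(4.243·3.606) ≈ 0.9806
θ = arccos(0.9806) ≈ 11.31°

11.31°


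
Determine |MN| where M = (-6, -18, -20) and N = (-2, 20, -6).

d = √[(x₂-x₁)² + (y₂-y₁)² + (z₂-z₁)²]
  = √[4² + 38² + 14²]
  = √[16 + 1444 + 196]
  = √1656
  ≈ 40.69

40.69


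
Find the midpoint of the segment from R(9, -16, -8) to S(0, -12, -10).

M = ((x₁+x₂)/2, (y₁+y₂)/2, (z₁+z₂)/2)
  = ((9 + 0)/2, (-16 - 12)/2, (-8 - 10)/2)
  = (9/2, -28/2, -18/2)
  = (4.5, -14, -9)

(4.5, -14, -9)


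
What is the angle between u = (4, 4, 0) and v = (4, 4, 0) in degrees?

u·v = 4·4 + 4·4 + 0·0 = 16 + 16 + 0 = 32
|u| = √(4² + 4² + 0²) = √32 ≈ 5.657
|v| = √(4² + 4² + 0²) = √32 ≈ 5.657
cos θ = (u·v)/(|u||v|) = 32/(5.657·5.657) ≈ 1
θ = arccos(1) ≈ 0°

0°


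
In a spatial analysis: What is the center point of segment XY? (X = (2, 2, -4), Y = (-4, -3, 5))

M = ((x₁+x₂)/2, (y₁+y₂)/2, (z₁+z₂)/2)
  = ((2 - 4)/2, (2 - 3)/2, (-4 + 5)/2)
  = (-2/2, -1/2, 1/2)
  = (-1, -0.5, 0.5)

(-1, -0.5, 0.5)


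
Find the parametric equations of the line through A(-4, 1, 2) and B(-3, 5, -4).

Direction vector d = B - A = (-3 + 4, 5 - 1, -4 - 2) = (1, 4, -6)
Parametric form r = A + t·d:
x = -4 + t, y = 1 + 4t, z = 2 - 6t

x = -4 + t, y = 1 + 4t, z = 2 - 6t


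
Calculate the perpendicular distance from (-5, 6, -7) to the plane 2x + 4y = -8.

distance = |a·x₀ + b·y₀ + c·z₀ - d| / √(a² + b² + c²)
  = |2·(-5) + 4·6 + 0·(-7) - (-8)| / √(2² + 4² + 0²)
  = |-10 + 24 + 0 + 8| / √(4 + 16 + 0)
  = |22| / √20
  = 22 / 4.472
  ≈ 4.919

4.919


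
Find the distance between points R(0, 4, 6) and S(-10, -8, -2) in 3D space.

d = √[(x₂-x₁)² + (y₂-y₁)² + (z₂-z₁)²]
  = √[(-10)² + (-12)² + (-8)²]
  = √[100 + 144 + 64]
  = √308
  ≈ 17.55

17.55


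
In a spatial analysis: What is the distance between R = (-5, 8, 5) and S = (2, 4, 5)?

d = √[(x₂-x₁)² + (y₂-y₁)² + (z₂-z₁)²]
  = √[7² + (-4)² + 0²]
  = √[49 + 16 + 0]
  = √65
  ≈ 8.062

8.062


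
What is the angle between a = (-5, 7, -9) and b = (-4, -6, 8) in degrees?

a·b = (-5)·(-4) + 7·(-6) + (-9)·8 = 20 - 42 - 72 = -94
|a| = √((-5)² + 7² + (-9)²) = √155 ≈ 12.45
|b| = √((-4)² + (-6)² + 8²) = √116 ≈ 10.77
cos θ = (a·b)/(|a||b|) = -94/(12.45·10.77) ≈ -0.701
θ = arccos(-0.701) ≈ 134.5°

134.5°


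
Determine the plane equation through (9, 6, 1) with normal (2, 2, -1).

The plane through P with normal n = (a, b, c) satisfies n·(r - P) = 0,
i.e. ax + by + cz = a·x₀ + b·y₀ + c·z₀.
d = 2·9 + 2·6 + (-1)·1
  = 18 + 12 - 1
  = 29
Equation: 2x + 2y - z = 29

2x + 2y - z = 29


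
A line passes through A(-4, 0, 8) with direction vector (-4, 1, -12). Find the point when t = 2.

P(t) = A + t·d
  = (-4 + (-4)·2, 0 + 1·2, 8 + (-12)·2)
  = (-4 - 8, 0 + 2, 8 - 24)
  = (-12, 2, -16)

(-12, 2, -16)


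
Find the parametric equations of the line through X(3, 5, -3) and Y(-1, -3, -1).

Direction vector d = Y - X = (-1 - 3, -3 - 5, -1 + 3) = (-4, -8, 2)
Parametric form r = X + t·d:
x = 3 - 4t, y = 5 - 8t, z = -3 + 2t

x = 3 - 4t, y = 5 - 8t, z = -3 + 2t


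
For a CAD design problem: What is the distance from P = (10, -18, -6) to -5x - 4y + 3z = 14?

distance = |a·x₀ + b·y₀ + c·z₀ - d| / √(a² + b² + c²)
  = |(-5)·10 + (-4)·(-18) + 3·(-6) - 14| / √((-5)² + (-4)² + 3²)
  = |-50 + 72 - 18 - 14| / √(25 + 16 + 9)
  = |-10| / √50
  = 10 / 7.071
  ≈ 1.414

1.414


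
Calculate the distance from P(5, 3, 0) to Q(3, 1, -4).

d = √[(x₂-x₁)² + (y₂-y₁)² + (z₂-z₁)²]
  = √[(-2)² + (-2)² + (-4)²]
  = √[4 + 4 + 16]
  = √24
  ≈ 4.899

4.899


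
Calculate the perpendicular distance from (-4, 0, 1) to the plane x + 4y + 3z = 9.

distance = |a·x₀ + b·y₀ + c·z₀ - d| / √(a² + b² + c²)
  = |1·(-4) + 4·0 + 3·1 - 9| / √(1² + 4² + 3²)
  = |-4 + 0 + 3 - 9| / √(1 + 16 + 9)
  = |-10| / √26
  = 10 / 5.099
  ≈ 1.961

1.961


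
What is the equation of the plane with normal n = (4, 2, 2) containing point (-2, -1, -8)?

The plane through P with normal n = (a, b, c) satisfies n·(r - P) = 0,
i.e. ax + by + cz = a·x₀ + b·y₀ + c·z₀.
d = 4·(-2) + 2·(-1) + 2·(-8)
  = -8 - 2 - 16
  = -26
Equation: 4x + 2y + 2z = -26

4x + 2y + 2z = -26


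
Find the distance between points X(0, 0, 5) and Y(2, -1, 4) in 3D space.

d = √[(x₂-x₁)² + (y₂-y₁)² + (z₂-z₁)²]
  = √[2² + (-1)² + (-1)²]
  = √[4 + 1 + 1]
  = √6
  ≈ 2.449

2.449


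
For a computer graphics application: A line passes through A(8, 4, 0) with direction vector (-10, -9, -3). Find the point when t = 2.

P(t) = A + t·d
  = (8 + (-10)·2, 4 + (-9)·2, 0 + (-3)·2)
  = (8 - 20, 4 - 18, 0 - 6)
  = (-12, -14, -6)

(-12, -14, -6)


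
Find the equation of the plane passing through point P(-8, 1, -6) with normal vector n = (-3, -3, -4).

The plane through P with normal n = (a, b, c) satisfies n·(r - P) = 0,
i.e. ax + by + cz = a·x₀ + b·y₀ + c·z₀.
d = (-3)·(-8) + (-3)·1 + (-4)·(-6)
  = 24 - 3 + 24
  = 45
Equation: -3x - 3y - 4z = 45

-3x - 3y - 4z = 45


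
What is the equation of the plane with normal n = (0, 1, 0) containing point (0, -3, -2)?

The plane through P with normal n = (a, b, c) satisfies n·(r - P) = 0,
i.e. ax + by + cz = a·x₀ + b·y₀ + c·z₀.
d = 0·0 + 1·(-3) + 0·(-2)
  = 0 - 3 + 0
  = -3
Equation: y = -3

y = -3


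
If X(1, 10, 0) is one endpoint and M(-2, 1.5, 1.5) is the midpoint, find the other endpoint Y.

Y = 2M - X
  = (2·(-2) - 1, 2·1.5 - 10, 2·1.5 - 0)
  = (-4 - 1, 3 - 10, 3 + 0)
  = (-5, -7, 3)

(-5, -7, 3)


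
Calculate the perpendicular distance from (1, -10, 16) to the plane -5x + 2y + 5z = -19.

distance = |a·x₀ + b·y₀ + c·z₀ - d| / √(a² + b² + c²)
  = |(-5)·1 + 2·(-10) + 5·16 - (-19)| / √((-5)² + 2² + 5²)
  = |-5 - 20 + 80 + 19| / √(25 + 4 + 25)
  = |74| / √54
  = 74 / 7.348
  ≈ 10.07

10.07


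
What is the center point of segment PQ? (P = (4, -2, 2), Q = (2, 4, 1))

M = ((x₁+x₂)/2, (y₁+y₂)/2, (z₁+z₂)/2)
  = ((4 + 2)/2, (-2 + 4)/2, (2 + 1)/2)
  = (6/2, 2/2, 3/2)
  = (3, 1, 1.5)

(3, 1, 1.5)


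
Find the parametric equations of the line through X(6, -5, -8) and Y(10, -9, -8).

Direction vector d = Y - X = (10 - 6, -9 + 5, -8 + 8) = (4, -4, 0)
Parametric form r = X + t·d:
x = 6 + 4t, y = -5 - 4t, z = -8

x = 6 + 4t, y = -5 - 4t, z = -8


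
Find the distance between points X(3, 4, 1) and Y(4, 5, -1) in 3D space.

d = √[(x₂-x₁)² + (y₂-y₁)² + (z₂-z₁)²]
  = √[1² + 1² + (-2)²]
  = √[1 + 1 + 4]
  = √6
  ≈ 2.449

2.449


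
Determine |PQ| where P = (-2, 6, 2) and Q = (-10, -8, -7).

d = √[(x₂-x₁)² + (y₂-y₁)² + (z₂-z₁)²]
  = √[(-8)² + (-14)² + (-9)²]
  = √[64 + 196 + 81]
  = √341
  ≈ 18.47

18.47


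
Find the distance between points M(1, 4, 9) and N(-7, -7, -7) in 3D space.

d = √[(x₂-x₁)² + (y₂-y₁)² + (z₂-z₁)²]
  = √[(-8)² + (-11)² + (-16)²]
  = √[64 + 121 + 256]
  = √441
  ≈ 21

21


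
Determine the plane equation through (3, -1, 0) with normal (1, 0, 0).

The plane through P with normal n = (a, b, c) satisfies n·(r - P) = 0,
i.e. ax + by + cz = a·x₀ + b·y₀ + c·z₀.
d = 1·3 + 0·(-1) + 0·0
  = 3 + 0 + 0
  = 3
Equation: x = 3

x = 3


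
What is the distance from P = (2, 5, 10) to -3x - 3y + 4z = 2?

distance = |a·x₀ + b·y₀ + c·z₀ - d| / √(a² + b² + c²)
  = |(-3)·2 + (-3)·5 + 4·10 - 2| / √((-3)² + (-3)² + 4²)
  = |-6 - 15 + 40 - 2| / √(9 + 9 + 16)
  = |17| / √34
  = 17 / 5.831
  ≈ 2.915

2.915


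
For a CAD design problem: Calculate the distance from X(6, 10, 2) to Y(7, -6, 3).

d = √[(x₂-x₁)² + (y₂-y₁)² + (z₂-z₁)²]
  = √[1² + (-16)² + 1²]
  = √[1 + 256 + 1]
  = √258
  ≈ 16.06

16.06


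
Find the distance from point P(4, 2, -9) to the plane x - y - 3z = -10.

distance = |a·x₀ + b·y₀ + c·z₀ - d| / √(a² + b² + c²)
  = |1·4 + (-1)·2 + (-3)·(-9) - (-10)| / √(1² + (-1)² + (-3)²)
  = |4 - 2 + 27 + 10| / √(1 + 1 + 9)
  = |39| / √11
  = 39 / 3.317
  ≈ 11.76

11.76


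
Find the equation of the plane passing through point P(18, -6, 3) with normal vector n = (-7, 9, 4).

The plane through P with normal n = (a, b, c) satisfies n·(r - P) = 0,
i.e. ax + by + cz = a·x₀ + b·y₀ + c·z₀.
d = (-7)·18 + 9·(-6) + 4·3
  = -126 - 54 + 12
  = -168
Equation: -7x + 9y + 4z = -168

-7x + 9y + 4z = -168


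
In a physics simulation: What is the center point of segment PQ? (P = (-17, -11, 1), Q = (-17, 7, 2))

M = ((x₁+x₂)/2, (y₁+y₂)/2, (z₁+z₂)/2)
  = ((-17 - 17)/2, (-11 + 7)/2, (1 + 2)/2)
  = (-34/2, -4/2, 3/2)
  = (-17, -2, 1.5)

(-17, -2, 1.5)


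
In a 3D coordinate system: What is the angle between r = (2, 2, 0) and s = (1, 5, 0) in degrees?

r·s = 2·1 + 2·5 + 0·0 = 2 + 10 + 0 = 12
|r| = √(2² + 2² + 0²) = √8 ≈ 2.828
|s| = √(1² + 5² + 0²) = √26 ≈ 5.099
cos θ = (r·s)/(|r||s|) = 12/(2.828·5.099) ≈ 0.8321
θ = arccos(0.8321) ≈ 33.69°

33.69°


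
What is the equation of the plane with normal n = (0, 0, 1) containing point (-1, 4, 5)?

The plane through P with normal n = (a, b, c) satisfies n·(r - P) = 0,
i.e. ax + by + cz = a·x₀ + b·y₀ + c·z₀.
d = 0·(-1) + 0·4 + 1·5
  = 0 + 0 + 5
  = 5
Equation: z = 5

z = 5


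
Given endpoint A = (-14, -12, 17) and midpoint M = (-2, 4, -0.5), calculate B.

B = 2M - A
  = (2·(-2) - (-14), 2·4 - (-12), 2·(-0.5) - 17)
  = (-4 + 14, 8 + 12, -1 - 17)
  = (10, 20, -18)

(10, 20, -18)


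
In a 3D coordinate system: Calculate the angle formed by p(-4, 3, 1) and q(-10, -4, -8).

p·q = (-4)·(-10) + 3·(-4) + 1·(-8) = 40 - 12 - 8 = 20
|p| = √((-4)² + 3² + 1²) = √26 ≈ 5.099
|q| = √((-10)² + (-4)² + (-8)²) = √180 ≈ 13.42
cos θ = (p·q)/(|p||q|) = 20/(5.099·13.42) ≈ 0.2924
θ = arccos(0.2924) ≈ 73°

73°


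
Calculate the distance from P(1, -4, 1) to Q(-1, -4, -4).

d = √[(x₂-x₁)² + (y₂-y₁)² + (z₂-z₁)²]
  = √[(-2)² + 0² + (-5)²]
  = √[4 + 0 + 25]
  = √29
  ≈ 5.385

5.385


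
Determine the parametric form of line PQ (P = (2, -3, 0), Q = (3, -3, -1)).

Direction vector d = Q - P = (3 - 2, -3 + 3, -1 + 0) = (1, 0, -1)
Parametric form r = P + t·d:
x = 2 + t, y = -3, z = 0 - t

x = 2 + t, y = -3, z = 0 - t


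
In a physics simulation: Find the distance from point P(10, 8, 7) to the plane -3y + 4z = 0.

distance = |a·x₀ + b·y₀ + c·z₀ - d| / √(a² + b² + c²)
  = |0·10 + (-3)·8 + 4·7 - 0| / √(0² + (-3)² + 4²)
  = |0 - 24 + 28 + 0| / √(0 + 9 + 16)
  = |4| / √25
  = 4 / 5
  ≈ 0.8

0.8


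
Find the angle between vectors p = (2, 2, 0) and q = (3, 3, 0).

p·q = 2·3 + 2·3 + 0·0 = 6 + 6 + 0 = 12
|p| = √(2² + 2² + 0²) = √8 ≈ 2.828
|q| = √(3² + 3² + 0²) = √18 ≈ 4.243
cos θ = (p·q)/(|p||q|) = 12/(2.828·4.243) ≈ 1
θ = arccos(1) ≈ 0°

0°


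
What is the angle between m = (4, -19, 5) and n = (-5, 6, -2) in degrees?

m·n = 4·(-5) + (-19)·6 + 5·(-2) = -20 - 114 - 10 = -144
|m| = √(4² + (-19)² + 5²) = √402 ≈ 20.05
|n| = √((-5)² + 6² + (-2)²) = √65 ≈ 8.062
cos θ = (m·n)/(|m||n|) = -144/(20.05·8.062) ≈ -0.8908
θ = arccos(-0.8908) ≈ 153°

153°


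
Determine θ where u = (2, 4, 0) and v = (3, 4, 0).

u·v = 2·3 + 4·4 + 0·0 = 6 + 16 + 0 = 22
|u| = √(2² + 4² + 0²) = √20 ≈ 4.472
|v| = √(3² + 4² + 0²) = √25 ≈ 5
cos θ = (u·v)/(|u||v|) = 22/(4.472·5) ≈ 0.9839
θ = arccos(0.9839) ≈ 10.3°

10.3°


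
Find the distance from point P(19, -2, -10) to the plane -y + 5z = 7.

distance = |a·x₀ + b·y₀ + c·z₀ - d| / √(a² + b² + c²)
  = |0·19 + (-1)·(-2) + 5·(-10) - 7| / √(0² + (-1)² + 5²)
  = |0 + 2 - 50 - 7| / √(0 + 1 + 25)
  = |-55| / √26
  = 55 / 5.099
  ≈ 10.79

10.79


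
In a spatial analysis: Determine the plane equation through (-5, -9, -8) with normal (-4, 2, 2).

The plane through P with normal n = (a, b, c) satisfies n·(r - P) = 0,
i.e. ax + by + cz = a·x₀ + b·y₀ + c·z₀.
d = (-4)·(-5) + 2·(-9) + 2·(-8)
  = 20 - 18 - 16
  = -14
Equation: -4x + 2y + 2z = -14

-4x + 2y + 2z = -14


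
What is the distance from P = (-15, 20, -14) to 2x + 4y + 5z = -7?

distance = |a·x₀ + b·y₀ + c·z₀ - d| / √(a² + b² + c²)
  = |2·(-15) + 4·20 + 5·(-14) - (-7)| / √(2² + 4² + 5²)
  = |-30 + 80 - 70 + 7| / √(4 + 16 + 25)
  = |-13| / √45
  = 13 / 6.708
  ≈ 1.938

1.938


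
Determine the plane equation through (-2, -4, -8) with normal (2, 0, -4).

The plane through P with normal n = (a, b, c) satisfies n·(r - P) = 0,
i.e. ax + by + cz = a·x₀ + b·y₀ + c·z₀.
d = 2·(-2) + 0·(-4) + (-4)·(-8)
  = -4 + 0 + 32
  = 28
Equation: 2x - 4z = 28

2x - 4z = 28


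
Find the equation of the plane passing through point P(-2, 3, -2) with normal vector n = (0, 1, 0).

The plane through P with normal n = (a, b, c) satisfies n·(r - P) = 0,
i.e. ax + by + cz = a·x₀ + b·y₀ + c·z₀.
d = 0·(-2) + 1·3 + 0·(-2)
  = 0 + 3 + 0
  = 3
Equation: y = 3

y = 3


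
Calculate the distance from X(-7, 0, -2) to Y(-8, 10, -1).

d = √[(x₂-x₁)² + (y₂-y₁)² + (z₂-z₁)²]
  = √[(-1)² + 10² + 1²]
  = √[1 + 100 + 1]
  = √102
  ≈ 10.1

10.1


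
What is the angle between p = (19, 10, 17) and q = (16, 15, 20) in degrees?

p·q = 19·16 + 10·15 + 17·20 = 304 + 150 + 340 = 794
|p| = √(19² + 10² + 17²) = √750 ≈ 27.39
|q| = √(16² + 15² + 20²) = √881 ≈ 29.68
cos θ = (p·q)/(|p||q|) = 794/(27.39·29.68) ≈ 0.9768
θ = arccos(0.9768) ≈ 12.37°

12.37°


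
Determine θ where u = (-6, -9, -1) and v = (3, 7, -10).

u·v = (-6)·3 + (-9)·7 + (-1)·(-10) = -18 - 63 + 10 = -71
|u| = √((-6)² + (-9)² + (-1)²) = √118 ≈ 10.86
|v| = √(3² + 7² + (-10)²) = √158 ≈ 12.57
cos θ = (u·v)/(|u||v|) = -71/(10.86·12.57) ≈ -0.52
θ = arccos(-0.52) ≈ 121.3°

121.3°


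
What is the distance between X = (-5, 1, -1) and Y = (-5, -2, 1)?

d = √[(x₂-x₁)² + (y₂-y₁)² + (z₂-z₁)²]
  = √[0² + (-3)² + 2²]
  = √[0 + 9 + 4]
  = √13
  ≈ 3.606

3.606


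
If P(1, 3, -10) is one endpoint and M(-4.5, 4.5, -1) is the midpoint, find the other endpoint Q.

Q = 2M - P
  = (2·(-4.5) - 1, 2·4.5 - 3, 2·(-1) - (-10))
  = (-9 - 1, 9 - 3, -2 + 10)
  = (-10, 6, 8)

(-10, 6, 8)


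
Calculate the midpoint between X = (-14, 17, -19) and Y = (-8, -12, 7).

M = ((x₁+x₂)/2, (y₁+y₂)/2, (z₁+z₂)/2)
  = ((-14 - 8)/2, (17 - 12)/2, (-19 + 7)/2)
  = (-22/2, 5/2, -12/2)
  = (-11, 2.5, -6)

(-11, 2.5, -6)


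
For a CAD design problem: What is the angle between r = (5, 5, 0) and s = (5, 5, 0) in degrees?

r·s = 5·5 + 5·5 + 0·0 = 25 + 25 + 0 = 50
|r| = √(5² + 5² + 0²) = √50 ≈ 7.071
|s| = √(5² + 5² + 0²) = √50 ≈ 7.071
cos θ = (r·s)/(|r||s|) = 50/(7.071·7.071) ≈ 1
θ = arccos(1) ≈ 0°

0°


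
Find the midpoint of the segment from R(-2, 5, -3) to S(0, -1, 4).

M = ((x₁+x₂)/2, (y₁+y₂)/2, (z₁+z₂)/2)
  = ((-2 + 0)/2, (5 - 1)/2, (-3 + 4)/2)
  = (-2/2, 4/2, 1/2)
  = (-1, 2, 0.5)

(-1, 2, 0.5)


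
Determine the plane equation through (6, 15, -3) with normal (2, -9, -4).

The plane through P with normal n = (a, b, c) satisfies n·(r - P) = 0,
i.e. ax + by + cz = a·x₀ + b·y₀ + c·z₀.
d = 2·6 + (-9)·15 + (-4)·(-3)
  = 12 - 135 + 12
  = -111
Equation: 2x - 9y - 4z = -111

2x - 9y - 4z = -111


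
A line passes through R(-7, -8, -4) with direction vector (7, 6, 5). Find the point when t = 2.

P(t) = R + t·d
  = (-7 + 7·2, -8 + 6·2, -4 + 5·2)
  = (-7 + 14, -8 + 12, -4 + 10)
  = (7, 4, 6)

(7, 4, 6)


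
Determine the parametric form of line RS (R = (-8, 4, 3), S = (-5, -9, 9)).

Direction vector d = S - R = (-5 + 8, -9 - 4, 9 - 3) = (3, -13, 6)
Parametric form r = R + t·d:
x = -8 + 3t, y = 4 - 13t, z = 3 + 6t

x = -8 + 3t, y = 4 - 13t, z = 3 + 6t


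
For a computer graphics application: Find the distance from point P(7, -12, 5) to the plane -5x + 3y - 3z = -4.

distance = |a·x₀ + b·y₀ + c·z₀ - d| / √(a² + b² + c²)
  = |(-5)·7 + 3·(-12) + (-3)·5 - (-4)| / √((-5)² + 3² + (-3)²)
  = |-35 - 36 - 15 + 4| / √(25 + 9 + 9)
  = |-82| / √43
  = 82 / 6.557
  ≈ 12.5

12.5


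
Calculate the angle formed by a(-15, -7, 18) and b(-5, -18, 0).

a·b = (-15)·(-5) + (-7)·(-18) + 18·0 = 75 + 126 + 0 = 201
|a| = √((-15)² + (-7)² + 18²) = √598 ≈ 24.45
|b| = √((-5)² + (-18)² + 0²) = √349 ≈ 18.68
cos θ = (a·b)/(|a||b|) = 201/(24.45·18.68) ≈ 0.44
θ = arccos(0.44) ≈ 63.9°

63.9°


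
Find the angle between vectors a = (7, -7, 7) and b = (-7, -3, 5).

a·b = 7·(-7) + (-7)·(-3) + 7·5 = -49 + 21 + 35 = 7
|a| = √(7² + (-7)² + 7²) = √147 ≈ 12.12
|b| = √((-7)² + (-3)² + 5²) = √83 ≈ 9.11
cos θ = (a·b)/(|a||b|) = 7/(12.12·9.11) ≈ 0.06337
θ = arccos(0.06337) ≈ 86.37°

86.37°


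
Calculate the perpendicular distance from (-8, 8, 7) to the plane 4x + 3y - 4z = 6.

distance = |a·x₀ + b·y₀ + c·z₀ - d| / √(a² + b² + c²)
  = |4·(-8) + 3·8 + (-4)·7 - 6| / √(4² + 3² + (-4)²)
  = |-32 + 24 - 28 - 6| / √(16 + 9 + 16)
  = |-42| / √41
  = 42 / 6.403
  ≈ 6.559

6.559


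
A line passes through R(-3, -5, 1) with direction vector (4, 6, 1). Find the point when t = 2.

P(t) = R + t·d
  = (-3 + 4·2, -5 + 6·2, 1 + 1·2)
  = (-3 + 8, -5 + 12, 1 + 2)
  = (5, 7, 3)

(5, 7, 3)


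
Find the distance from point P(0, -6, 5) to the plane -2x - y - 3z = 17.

distance = |a·x₀ + b·y₀ + c·z₀ - d| / √(a² + b² + c²)
  = |(-2)·0 + (-1)·(-6) + (-3)·5 - 17| / √((-2)² + (-1)² + (-3)²)
  = |0 + 6 - 15 - 17| / √(4 + 1 + 9)
  = |-26| / √14
  = 26 / 3.742
  ≈ 6.949

6.949


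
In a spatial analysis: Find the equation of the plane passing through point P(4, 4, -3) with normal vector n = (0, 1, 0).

The plane through P with normal n = (a, b, c) satisfies n·(r - P) = 0,
i.e. ax + by + cz = a·x₀ + b·y₀ + c·z₀.
d = 0·4 + 1·4 + 0·(-3)
  = 0 + 4 + 0
  = 4
Equation: y = 4

y = 4


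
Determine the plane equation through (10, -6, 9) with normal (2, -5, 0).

The plane through P with normal n = (a, b, c) satisfies n·(r - P) = 0,
i.e. ax + by + cz = a·x₀ + b·y₀ + c·z₀.
d = 2·10 + (-5)·(-6) + 0·9
  = 20 + 30 + 0
  = 50
Equation: 2x - 5y = 50

2x - 5y = 50


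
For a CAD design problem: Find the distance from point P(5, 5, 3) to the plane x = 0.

distance = |a·x₀ + b·y₀ + c·z₀ - d| / √(a² + b² + c²)
  = |1·5 + 0·5 + 0·3 - 0| / √(1² + 0² + 0²)
  = |5 + 0 + 0 + 0| / √(1 + 0 + 0)
  = |5| / √1
  = 5 / 1
  ≈ 5

5


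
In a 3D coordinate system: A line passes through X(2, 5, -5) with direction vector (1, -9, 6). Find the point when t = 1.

P(t) = X + t·d
  = (2 + 1·1, 5 + (-9)·1, -5 + 6·1)
  = (2 + 1, 5 - 9, -5 + 6)
  = (3, -4, 1)

(3, -4, 1)


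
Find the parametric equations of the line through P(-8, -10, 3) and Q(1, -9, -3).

Direction vector d = Q - P = (1 + 8, -9 + 10, -3 - 3) = (9, 1, -6)
Parametric form r = P + t·d:
x = -8 + 9t, y = -10 + t, z = 3 - 6t

x = -8 + 9t, y = -10 + t, z = 3 - 6t


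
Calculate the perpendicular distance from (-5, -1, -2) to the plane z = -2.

distance = |a·x₀ + b·y₀ + c·z₀ - d| / √(a² + b² + c²)
  = |0·(-5) + 0·(-1) + 1·(-2) - (-2)| / √(0² + 0² + 1²)
  = |0 + 0 - 2 + 2| / √(0 + 0 + 1)
  = |0| / √1
  = 0 / 1
  ≈ 0

0


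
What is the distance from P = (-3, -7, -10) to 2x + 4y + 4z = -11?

distance = |a·x₀ + b·y₀ + c·z₀ - d| / √(a² + b² + c²)
  = |2·(-3) + 4·(-7) + 4·(-10) - (-11)| / √(2² + 4² + 4²)
  = |-6 - 28 - 40 + 11| / √(4 + 16 + 16)
  = |-63| / √36
  = 63 / 6
  ≈ 10.5

10.5


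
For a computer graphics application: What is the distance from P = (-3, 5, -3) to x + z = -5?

distance = |a·x₀ + b·y₀ + c·z₀ - d| / √(a² + b² + c²)
  = |1·(-3) + 0·5 + 1·(-3) - (-5)| / √(1² + 0² + 1²)
  = |-3 + 0 - 3 + 5| / √(1 + 0 + 1)
  = |-1| / √2
  = 1 / 1.414
  ≈ 0.7071

0.7071


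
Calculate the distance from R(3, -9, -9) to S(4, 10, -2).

d = √[(x₂-x₁)² + (y₂-y₁)² + (z₂-z₁)²]
  = √[1² + 19² + 7²]
  = √[1 + 361 + 49]
  = √411
  ≈ 20.27

20.27


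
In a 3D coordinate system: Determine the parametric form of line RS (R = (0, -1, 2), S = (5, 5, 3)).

Direction vector d = S - R = (5 + 0, 5 + 1, 3 - 2) = (5, 6, 1)
Parametric form r = R + t·d:
x = 0 + 5t, y = -1 + 6t, z = 2 + t

x = 0 + 5t, y = -1 + 6t, z = 2 + t


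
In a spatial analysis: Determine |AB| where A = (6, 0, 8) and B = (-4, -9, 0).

d = √[(x₂-x₁)² + (y₂-y₁)² + (z₂-z₁)²]
  = √[(-10)² + (-9)² + (-8)²]
  = √[100 + 81 + 64]
  = √245
  ≈ 15.65

15.65


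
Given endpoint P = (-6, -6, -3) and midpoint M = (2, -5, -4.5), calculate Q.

Q = 2M - P
  = (2·2 - (-6), 2·(-5) - (-6), 2·(-4.5) - (-3))
  = (4 + 6, -10 + 6, -9 + 3)
  = (10, -4, -6)

(10, -4, -6)


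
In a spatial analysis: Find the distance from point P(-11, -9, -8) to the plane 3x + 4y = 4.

distance = |a·x₀ + b·y₀ + c·z₀ - d| / √(a² + b² + c²)
  = |3·(-11) + 4·(-9) + 0·(-8) - 4| / √(3² + 4² + 0²)
  = |-33 - 36 + 0 - 4| / √(9 + 16 + 0)
  = |-73| / √25
  = 73 / 5
  ≈ 14.6

14.6


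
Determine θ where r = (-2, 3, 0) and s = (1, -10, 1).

r·s = (-2)·1 + 3·(-10) + 0·1 = -2 - 30 + 0 = -32
|r| = √((-2)² + 3² + 0²) = √13 ≈ 3.606
|s| = √(1² + (-10)² + 1²) = √102 ≈ 10.1
cos θ = (r·s)/(|r||s|) = -32/(3.606·10.1) ≈ -0.8788
θ = arccos(-0.8788) ≈ 151.5°

151.5°


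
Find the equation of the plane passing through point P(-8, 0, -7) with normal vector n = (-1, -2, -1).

The plane through P with normal n = (a, b, c) satisfies n·(r - P) = 0,
i.e. ax + by + cz = a·x₀ + b·y₀ + c·z₀.
d = (-1)·(-8) + (-2)·0 + (-1)·(-7)
  = 8 + 0 + 7
  = 15
Equation: -x - 2y - z = 15

-x - 2y - z = 15


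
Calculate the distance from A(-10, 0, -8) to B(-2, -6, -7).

d = √[(x₂-x₁)² + (y₂-y₁)² + (z₂-z₁)²]
  = √[8² + (-6)² + 1²]
  = √[64 + 36 + 1]
  = √101
  ≈ 10.05

10.05


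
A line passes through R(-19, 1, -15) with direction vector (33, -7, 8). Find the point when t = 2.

P(t) = R + t·d
  = (-19 + 33·2, 1 + (-7)·2, -15 + 8·2)
  = (-19 + 66, 1 - 14, -15 + 16)
  = (47, -13, 1)

(47, -13, 1)


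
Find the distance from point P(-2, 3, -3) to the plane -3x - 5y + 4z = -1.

distance = |a·x₀ + b·y₀ + c·z₀ - d| / √(a² + b² + c²)
  = |(-3)·(-2) + (-5)·3 + 4·(-3) - (-1)| / √((-3)² + (-5)² + 4²)
  = |6 - 15 - 12 + 1| / √(9 + 25 + 16)
  = |-20| / √50
  = 20 / 7.071
  ≈ 2.828

2.828


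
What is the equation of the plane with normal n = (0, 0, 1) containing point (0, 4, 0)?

The plane through P with normal n = (a, b, c) satisfies n·(r - P) = 0,
i.e. ax + by + cz = a·x₀ + b·y₀ + c·z₀.
d = 0·0 + 0·4 + 1·0
  = 0 + 0 + 0
  = 0
Equation: z = 0

z = 0


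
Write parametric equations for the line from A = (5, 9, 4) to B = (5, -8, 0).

Direction vector d = B - A = (5 - 5, -8 - 9, 0 - 4) = (0, -17, -4)
Parametric form r = A + t·d:
x = 5, y = 9 - 17t, z = 4 - 4t

x = 5, y = 9 - 17t, z = 4 - 4t


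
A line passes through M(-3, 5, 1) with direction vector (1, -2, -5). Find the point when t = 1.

P(t) = M + t·d
  = (-3 + 1·1, 5 + (-2)·1, 1 + (-5)·1)
  = (-3 + 1, 5 - 2, 1 - 5)
  = (-2, 3, -4)

(-2, 3, -4)


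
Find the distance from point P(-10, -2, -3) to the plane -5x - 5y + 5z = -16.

distance = |a·x₀ + b·y₀ + c·z₀ - d| / √(a² + b² + c²)
  = |(-5)·(-10) + (-5)·(-2) + 5·(-3) - (-16)| / √((-5)² + (-5)² + 5²)
  = |50 + 10 - 15 + 16| / √(25 + 25 + 25)
  = |61| / √75
  = 61 / 8.66
  ≈ 7.044

7.044


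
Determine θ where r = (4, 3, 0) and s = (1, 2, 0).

r·s = 4·1 + 3·2 + 0·0 = 4 + 6 + 0 = 10
|r| = √(4² + 3² + 0²) = √25 ≈ 5
|s| = √(1² + 2² + 0²) = √5 ≈ 2.236
cos θ = (r·s)/(|r||s|) = 10/(5·2.236) ≈ 0.8944
θ = arccos(0.8944) ≈ 26.57°

26.57°


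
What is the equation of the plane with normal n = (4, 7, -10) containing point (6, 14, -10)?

The plane through P with normal n = (a, b, c) satisfies n·(r - P) = 0,
i.e. ax + by + cz = a·x₀ + b·y₀ + c·z₀.
d = 4·6 + 7·14 + (-10)·(-10)
  = 24 + 98 + 100
  = 222
Equation: 4x + 7y - 10z = 222

4x + 7y - 10z = 222


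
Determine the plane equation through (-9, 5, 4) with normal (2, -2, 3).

The plane through P with normal n = (a, b, c) satisfies n·(r - P) = 0,
i.e. ax + by + cz = a·x₀ + b·y₀ + c·z₀.
d = 2·(-9) + (-2)·5 + 3·4
  = -18 - 10 + 12
  = -16
Equation: 2x - 2y + 3z = -16

2x - 2y + 3z = -16


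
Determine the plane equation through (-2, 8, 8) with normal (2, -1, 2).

The plane through P with normal n = (a, b, c) satisfies n·(r - P) = 0,
i.e. ax + by + cz = a·x₀ + b·y₀ + c·z₀.
d = 2·(-2) + (-1)·8 + 2·8
  = -4 - 8 + 16
  = 4
Equation: 2x - y + 2z = 4

2x - y + 2z = 4


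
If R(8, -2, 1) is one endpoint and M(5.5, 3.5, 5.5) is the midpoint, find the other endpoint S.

S = 2M - R
  = (2·5.5 - 8, 2·3.5 - (-2), 2·5.5 - 1)
  = (11 - 8, 7 + 2, 11 - 1)
  = (3, 9, 10)

(3, 9, 10)


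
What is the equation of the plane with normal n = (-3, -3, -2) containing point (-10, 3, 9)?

The plane through P with normal n = (a, b, c) satisfies n·(r - P) = 0,
i.e. ax + by + cz = a·x₀ + b·y₀ + c·z₀.
d = (-3)·(-10) + (-3)·3 + (-2)·9
  = 30 - 9 - 18
  = 3
Equation: -3x - 3y - 2z = 3

-3x - 3y - 2z = 3


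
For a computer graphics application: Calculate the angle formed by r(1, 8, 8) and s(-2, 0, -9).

r·s = 1·(-2) + 8·0 + 8·(-9) = -2 + 0 - 72 = -74
|r| = √(1² + 8² + 8²) = √129 ≈ 11.36
|s| = √((-2)² + 0² + (-9)²) = √85 ≈ 9.22
cos θ = (r·s)/(|r||s|) = -74/(11.36·9.22) ≈ -0.7067
θ = arccos(-0.7067) ≈ 135°

135°


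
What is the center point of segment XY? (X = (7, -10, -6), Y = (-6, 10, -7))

M = ((x₁+x₂)/2, (y₁+y₂)/2, (z₁+z₂)/2)
  = ((7 - 6)/2, (-10 + 10)/2, (-6 - 7)/2)
  = (1/2, 0/2, -13/2)
  = (0.5, 0, -6.5)

(0.5, 0, -6.5)


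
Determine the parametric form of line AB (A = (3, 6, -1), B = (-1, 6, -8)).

Direction vector d = B - A = (-1 - 3, 6 - 6, -8 + 1) = (-4, 0, -7)
Parametric form r = A + t·d:
x = 3 - 4t, y = 6, z = -1 - 7t

x = 3 - 4t, y = 6, z = -1 - 7t
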